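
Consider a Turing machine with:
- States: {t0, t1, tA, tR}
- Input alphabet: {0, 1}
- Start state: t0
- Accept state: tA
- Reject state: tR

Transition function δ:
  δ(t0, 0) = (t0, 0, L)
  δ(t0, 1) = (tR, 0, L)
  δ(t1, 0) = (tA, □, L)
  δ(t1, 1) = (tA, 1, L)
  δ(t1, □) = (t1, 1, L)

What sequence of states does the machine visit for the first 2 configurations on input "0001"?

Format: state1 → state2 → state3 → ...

Execution trace:
Initial: [t0]0001
Step 1: δ(t0, 0) = (t0, 0, L) → [t0]□0001

No transition is defined for δ(t0, □). By convention the machine halts and rejects.

State sequence: t0 → t0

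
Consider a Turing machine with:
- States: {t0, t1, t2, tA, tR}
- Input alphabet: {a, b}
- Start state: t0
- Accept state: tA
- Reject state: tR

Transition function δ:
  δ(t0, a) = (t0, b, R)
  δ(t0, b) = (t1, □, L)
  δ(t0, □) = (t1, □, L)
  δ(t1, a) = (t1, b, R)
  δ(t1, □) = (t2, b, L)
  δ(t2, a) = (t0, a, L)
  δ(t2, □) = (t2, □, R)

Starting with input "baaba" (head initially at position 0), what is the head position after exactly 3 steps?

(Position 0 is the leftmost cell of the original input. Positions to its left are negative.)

Execution trace (head position shown):
Step 0: [t0]baaba  (head at position 0)
Step 1: move left → [t1]□□aaba  (head at position -1)
Step 2: move left → [t2]□b□aaba  (head at position -2)
Step 3: move right → □[t2]b□aaba  (head at position -1)

After 3 steps, the head is at position -1.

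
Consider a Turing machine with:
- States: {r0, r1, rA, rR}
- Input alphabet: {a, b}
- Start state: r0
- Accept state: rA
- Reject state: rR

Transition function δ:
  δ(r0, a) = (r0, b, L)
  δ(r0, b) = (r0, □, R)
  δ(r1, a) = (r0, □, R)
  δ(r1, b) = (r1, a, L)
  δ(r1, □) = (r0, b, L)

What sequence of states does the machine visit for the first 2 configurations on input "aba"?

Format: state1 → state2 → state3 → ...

Execution trace:
Initial: [r0]aba
Step 1: δ(r0, a) = (r0, b, L) → [r0]□bba

No transition is defined for δ(r0, □). By convention the machine halts and rejects.

State sequence: r0 → r0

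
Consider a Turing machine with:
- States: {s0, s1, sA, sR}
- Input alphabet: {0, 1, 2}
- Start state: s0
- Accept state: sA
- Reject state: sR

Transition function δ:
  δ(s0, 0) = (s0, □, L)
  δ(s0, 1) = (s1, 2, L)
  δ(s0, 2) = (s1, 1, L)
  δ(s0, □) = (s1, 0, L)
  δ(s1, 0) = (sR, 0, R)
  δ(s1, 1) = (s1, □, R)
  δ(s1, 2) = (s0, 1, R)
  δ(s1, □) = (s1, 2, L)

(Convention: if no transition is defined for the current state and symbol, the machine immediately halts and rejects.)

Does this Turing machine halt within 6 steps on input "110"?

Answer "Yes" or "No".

Execution trace:
Initial: [s0]110
Step 1: δ(s0, 1) = (s1, 2, L) → [s1]□210
Step 2: δ(s1, □) = (s1, 2, L) → [s1]□2210
Step 3: δ(s1, □) = (s1, 2, L) → [s1]□22210
Step 4: δ(s1, □) = (s1, 2, L) → [s1]□222210
Step 5: δ(s1, □) = (s1, 2, L) → [s1]□2222210
Step 6: δ(s1, □) = (s1, 2, L) → [s1]□22222210

The machine has not reached a halting state after 6 steps.
The machine did not halt within the 6-step bound.

Answer: No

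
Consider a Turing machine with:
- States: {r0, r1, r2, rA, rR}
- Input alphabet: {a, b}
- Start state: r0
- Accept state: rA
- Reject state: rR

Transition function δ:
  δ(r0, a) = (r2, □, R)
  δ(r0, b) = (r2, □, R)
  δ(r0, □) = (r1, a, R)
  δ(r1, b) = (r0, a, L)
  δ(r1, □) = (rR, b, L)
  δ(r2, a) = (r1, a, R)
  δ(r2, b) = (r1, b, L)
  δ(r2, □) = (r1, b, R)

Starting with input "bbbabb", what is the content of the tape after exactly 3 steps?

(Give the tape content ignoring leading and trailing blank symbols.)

Execution trace:
Initial: [r0]bbbabb
Step 1: δ(r0, b) = (r2, □, R) → □[r2]bbabb
Step 2: δ(r2, b) = (r1, b, L) → [r1]□bbabb
Step 3: δ(r1, □) = (rR, b, L) → [rR]□bbbabb

The machine reaches the reject state rR and halts.

After 3 steps, the tape (ignoring leading/trailing blanks) is: bbbabb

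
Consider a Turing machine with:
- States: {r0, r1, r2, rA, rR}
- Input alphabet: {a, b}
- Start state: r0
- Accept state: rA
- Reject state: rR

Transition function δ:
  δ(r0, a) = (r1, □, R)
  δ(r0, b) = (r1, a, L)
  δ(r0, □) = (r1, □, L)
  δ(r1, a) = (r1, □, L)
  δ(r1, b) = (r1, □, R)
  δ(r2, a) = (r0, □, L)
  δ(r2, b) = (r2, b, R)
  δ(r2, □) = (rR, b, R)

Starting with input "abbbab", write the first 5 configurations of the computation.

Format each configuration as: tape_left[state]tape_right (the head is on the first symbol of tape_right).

Transitions applied:
Step 1: δ(r0, a) = (r1, □, R)
Step 2: δ(r1, b) = (r1, □, R)
Step 3: δ(r1, b) = (r1, □, R)
Step 4: δ(r1, b) = (r1, □, R)

The first 5 configurations are:
[r0]abbbab ⊢ □[r1]bbbab ⊢ □□[r1]bbab ⊢ □□□[r1]bab ⊢ □□□□[r1]ab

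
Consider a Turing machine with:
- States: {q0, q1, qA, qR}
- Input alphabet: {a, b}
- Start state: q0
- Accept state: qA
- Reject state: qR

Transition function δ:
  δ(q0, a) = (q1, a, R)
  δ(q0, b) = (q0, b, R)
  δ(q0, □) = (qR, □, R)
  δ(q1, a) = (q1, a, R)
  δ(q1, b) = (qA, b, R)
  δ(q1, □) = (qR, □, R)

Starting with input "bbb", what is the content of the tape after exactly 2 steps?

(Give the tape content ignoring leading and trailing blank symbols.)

Execution trace:
Initial: [q0]bbb
Step 1: δ(q0, b) = (q0, b, R) → b[q0]bb
Step 2: δ(q0, b) = (q0, b, R) → bb[q0]b

After 2 steps, the tape (ignoring leading/trailing blanks) is: bbb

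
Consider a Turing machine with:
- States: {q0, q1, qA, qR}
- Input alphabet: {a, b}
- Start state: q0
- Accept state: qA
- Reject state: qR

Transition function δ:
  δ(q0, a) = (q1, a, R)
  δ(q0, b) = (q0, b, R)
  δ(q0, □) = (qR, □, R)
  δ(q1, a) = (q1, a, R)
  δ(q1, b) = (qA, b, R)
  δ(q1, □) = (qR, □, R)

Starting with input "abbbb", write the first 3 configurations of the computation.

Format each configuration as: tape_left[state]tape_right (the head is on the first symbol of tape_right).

Transitions applied:
Step 1: δ(q0, a) = (q1, a, R)
Step 2: δ(q1, b) = (qA, b, R)

The first 3 configurations are:
[q0]abbbb ⊢ a[q1]bbbb ⊢ ab[qA]bbb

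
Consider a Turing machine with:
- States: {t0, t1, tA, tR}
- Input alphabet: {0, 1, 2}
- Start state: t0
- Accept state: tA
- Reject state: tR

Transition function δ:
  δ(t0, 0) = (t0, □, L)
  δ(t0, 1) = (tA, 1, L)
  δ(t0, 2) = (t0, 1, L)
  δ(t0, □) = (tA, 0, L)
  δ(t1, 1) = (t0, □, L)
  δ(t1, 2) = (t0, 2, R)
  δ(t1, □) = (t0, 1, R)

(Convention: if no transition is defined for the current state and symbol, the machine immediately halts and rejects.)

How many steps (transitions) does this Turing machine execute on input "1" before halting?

Execution trace:
Initial: [t0]1
Step 1: δ(t0, 1) = (tA, 1, L) → [tA]□1

The machine reaches the accept state tA and halts.

The machine executed 1 step before halting.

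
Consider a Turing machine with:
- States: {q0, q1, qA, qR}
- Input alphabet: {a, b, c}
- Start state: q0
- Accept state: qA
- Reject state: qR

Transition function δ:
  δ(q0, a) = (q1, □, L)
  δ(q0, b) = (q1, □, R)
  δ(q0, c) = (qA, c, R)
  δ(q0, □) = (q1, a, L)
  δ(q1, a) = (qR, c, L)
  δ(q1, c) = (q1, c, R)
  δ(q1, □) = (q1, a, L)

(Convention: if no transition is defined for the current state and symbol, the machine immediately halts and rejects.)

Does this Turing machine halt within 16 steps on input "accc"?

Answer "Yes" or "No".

Execution trace:
Initial: [q0]accc
Step 1: δ(q0, a) = (q1, □, L) → [q1]□□ccc
Step 2: δ(q1, □) = (q1, a, L) → [q1]□a□ccc
Step 3: δ(q1, □) = (q1, a, L) → [q1]□aa□ccc
Step 4: δ(q1, □) = (q1, a, L) → [q1]□aaa□ccc
Step 5: δ(q1, □) = (q1, a, L) → [q1]□aaaa□ccc
Step 6: δ(q1, □) = (q1, a, L) → [q1]□aaaaa□ccc
Step 7: δ(q1, □) = (q1, a, L) → [q1]□aaaaaa□ccc
Step 8: δ(q1, □) = (q1, a, L) → [q1]□aaaaaaa□ccc
Step 9: δ(q1, □) = (q1, a, L) → [q1]□aaaaaaaa□ccc
Step 10: δ(q1, □) = (q1, a, L) → [q1]□aaaaaaaaa□ccc
Step 11: δ(q1, □) = (q1, a, L) → [q1]□aaaaaaaaaa□ccc
Step 12: δ(q1, □) = (q1, a, L) → [q1]□aaaaaaaaaaa□ccc
Step 13: δ(q1, □) = (q1, a, L) → [q1]□aaaaaaaaaaaa□ccc
Step 14: δ(q1, □) = (q1, a, L) → [q1]□aaaaaaaaaaaaa□ccc
Step 15: δ(q1, □) = (q1, a, L) → [q1]□aaaaaaaaaaaaaa□ccc
Step 16: δ(q1, □) = (q1, a, L) → [q1]□aaaaaaaaaaaaaaa□ccc

The machine has not reached a halting state after 16 steps.
The machine did not halt within the 16-step bound.

Answer: No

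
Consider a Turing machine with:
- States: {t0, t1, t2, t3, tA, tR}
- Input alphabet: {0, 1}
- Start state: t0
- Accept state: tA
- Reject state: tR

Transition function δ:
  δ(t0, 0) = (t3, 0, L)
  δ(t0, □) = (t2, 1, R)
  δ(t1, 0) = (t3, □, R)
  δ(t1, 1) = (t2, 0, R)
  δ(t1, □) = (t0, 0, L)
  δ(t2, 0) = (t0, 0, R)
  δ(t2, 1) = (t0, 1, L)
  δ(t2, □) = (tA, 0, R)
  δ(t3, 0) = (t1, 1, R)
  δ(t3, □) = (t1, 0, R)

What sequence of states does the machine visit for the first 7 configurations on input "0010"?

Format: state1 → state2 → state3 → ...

Execution trace:
Initial: [t0]0010
Step 1: δ(t0, 0) = (t3, 0, L) → [t3]□0010
Step 2: δ(t3, □) = (t1, 0, R) → 0[t1]0010
Step 3: δ(t1, 0) = (t3, □, R) → 0□[t3]010
Step 4: δ(t3, 0) = (t1, 1, R) → 0□1[t1]10
Step 5: δ(t1, 1) = (t2, 0, R) → 0□10[t2]0
Step 6: δ(t2, 0) = (t0, 0, R) → 0□100[t0]□

State sequence: t0 → t3 → t1 → t3 → t1 → t2 → t0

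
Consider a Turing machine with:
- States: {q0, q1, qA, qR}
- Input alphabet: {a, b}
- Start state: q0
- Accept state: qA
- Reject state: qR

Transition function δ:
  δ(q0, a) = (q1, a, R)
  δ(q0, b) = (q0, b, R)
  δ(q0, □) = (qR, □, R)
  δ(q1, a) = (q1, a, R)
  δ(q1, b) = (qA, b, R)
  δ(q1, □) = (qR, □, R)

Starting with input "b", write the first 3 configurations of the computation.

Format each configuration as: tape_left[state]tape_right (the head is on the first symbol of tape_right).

Transitions applied:
Step 1: δ(q0, b) = (q0, b, R)
Step 2: δ(q0, □) = (qR, □, R)

The first 3 configurations are:
[q0]b ⊢ b[q0]□ ⊢ b□[qR]□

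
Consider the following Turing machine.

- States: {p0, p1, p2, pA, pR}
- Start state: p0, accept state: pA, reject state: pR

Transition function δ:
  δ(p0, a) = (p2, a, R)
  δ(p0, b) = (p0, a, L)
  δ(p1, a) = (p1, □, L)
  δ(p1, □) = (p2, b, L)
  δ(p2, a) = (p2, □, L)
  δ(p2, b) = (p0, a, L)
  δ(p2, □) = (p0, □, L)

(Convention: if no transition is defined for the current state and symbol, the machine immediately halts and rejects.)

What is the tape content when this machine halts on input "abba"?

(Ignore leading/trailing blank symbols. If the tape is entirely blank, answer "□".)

Execution trace:
Initial: [p0]abba
Step 1: δ(p0, a) = (p2, a, R) → a[p2]bba
Step 2: δ(p2, b) = (p0, a, L) → [p0]aaba
Step 3: δ(p0, a) = (p2, a, R) → a[p2]aba
Step 4: δ(p2, a) = (p2, □, L) → [p2]a□ba
Step 5: δ(p2, a) = (p2, □, L) → [p2]□□□ba
Step 6: δ(p2, □) = (p0, □, L) → [p0]□□□□ba

No transition is defined for δ(p0, □). By convention the machine halts and rejects.

Final tape (ignoring leading/trailing blanks): ba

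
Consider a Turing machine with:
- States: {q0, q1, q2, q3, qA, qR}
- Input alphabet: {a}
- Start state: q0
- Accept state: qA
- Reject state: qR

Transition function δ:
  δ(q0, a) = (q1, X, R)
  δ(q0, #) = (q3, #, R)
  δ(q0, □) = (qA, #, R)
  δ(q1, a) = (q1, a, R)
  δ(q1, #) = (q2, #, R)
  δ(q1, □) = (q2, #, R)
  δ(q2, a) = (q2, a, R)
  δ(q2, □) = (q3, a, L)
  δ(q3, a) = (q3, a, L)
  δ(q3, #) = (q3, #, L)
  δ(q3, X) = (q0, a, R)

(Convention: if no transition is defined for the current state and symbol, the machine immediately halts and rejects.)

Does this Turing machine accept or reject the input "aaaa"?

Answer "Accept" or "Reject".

Execution trace:
Initial: [q0]aaaa
Step 1: δ(q0, a) = (q1, X, R) → X[q1]aaa
Step 2: δ(q1, a) = (q1, a, R) → Xa[q1]aa
Step 3: δ(q1, a) = (q1, a, R) → Xaa[q1]a
Step 4: δ(q1, a) = (q1, a, R) → Xaaa[q1]□
Step 5: δ(q1, □) = (q2, #, R) → Xaaa#[q2]□
Step 6: δ(q2, □) = (q3, a, L) → Xaaa[q3]#a
Step 7: δ(q3, #) = (q3, #, L) → Xaa[q3]a#a
Step 8: δ(q3, a) = (q3, a, L) → Xa[q3]aa#a
Step 9: δ(q3, a) = (q3, a, L) → X[q3]aaa#a
Step 10: δ(q3, a) = (q3, a, L) → [q3]Xaaa#a
Step 11: δ(q3, X) = (q0, a, R) → a[q0]aaa#a
Step 12: δ(q0, a) = (q1, X, R) → aX[q1]aa#a
Step 13: δ(q1, a) = (q1, a, R) → aXa[q1]a#a
Step 14: δ(q1, a) = (q1, a, R) → aXaa[q1]#a
Step 15: δ(q1, #) = (q2, #, R) → aXaa#[q2]a
Step 16: δ(q2, a) = (q2, a, R) → aXaa#a[q2]□
Step 17: δ(q2, □) = (q3, a, L) → aXaa#[q3]aa
Step 18: δ(q3, a) = (q3, a, L) → aXaa[q3]#aa
Step 19: δ(q3, #) = (q3, #, L) → aXa[q3]a#aa
Step 20: δ(q3, a) = (q3, a, L) → aX[q3]aa#aa
Step 21: δ(q3, a) = (q3, a, L) → a[q3]Xaa#aa
Step 22: δ(q3, X) = (q0, a, R) → aa[q0]aa#aa
Step 23: δ(q0, a) = (q1, X, R) → aaX[q1]a#aa
Step 24: δ(q1, a) = (q1, a, R) → aaXa[q1]#aa
Step 25: δ(q1, #) = (q2, #, R) → aaXa#[q2]aa
Step 26: δ(q2, a) = (q2, a, R) → aaXa#a[q2]a
Step 27: δ(q2, a) = (q2, a, R) → aaXa#aa[q2]□
Step 28: δ(q2, □) = (q3, a, L) → aaXa#a[q3]aa
Step 29: δ(q3, a) = (q3, a, L) → aaXa#[q3]aaa
Step 30: δ(q3, a) = (q3, a, L) → aaXa[q3]#aaa
Step 31: δ(q3, #) = (q3, #, L) → aaX[q3]a#aaa
Step 32: δ(q3, a) = (q3, a, L) → aa[q3]Xa#aaa
Step 33: δ(q3, X) = (q0, a, R) → aaa[q0]a#aaa
Step 34: δ(q0, a) = (q1, X, R) → aaaX[q1]#aaa
Step 35: δ(q1, #) = (q2, #, R) → aaaX#[q2]aaa
Step 36: δ(q2, a) = (q2, a, R) → aaaX#a[q2]aa
Step 37: δ(q2, a) = (q2, a, R) → aaaX#aa[q2]a
Step 38: δ(q2, a) = (q2, a, R) → aaaX#aaa[q2]□
Step 39: δ(q2, □) = (q3, a, L) → aaaX#aa[q3]aa
Step 40: δ(q3, a) = (q3, a, L) → aaaX#a[q3]aaa
Step 41: δ(q3, a) = (q3, a, L) → aaaX#[q3]aaaa
Step 42: δ(q3, a) = (q3, a, L) → aaaX[q3]#aaaa
Step 43: δ(q3, #) = (q3, #, L) → aaa[q3]X#aaaa
Step 44: δ(q3, X) = (q0, a, R) → aaaa[q0]#aaaa
Step 45: δ(q0, #) = (q3, #, R) → aaaa#[q3]aaaa
Step 46: δ(q3, a) = (q3, a, L) → aaaa[q3]#aaaa
Step 47: δ(q3, #) = (q3, #, L) → aaa[q3]a#aaaa
Step 48: δ(q3, a) = (q3, a, L) → aa[q3]aa#aaaa
Step 49: δ(q3, a) = (q3, a, L) → a[q3]aaa#aaaa
Step 50: δ(q3, a) = (q3, a, L) → [q3]aaaa#aaaa
Step 51: δ(q3, a) = (q3, a, L) → [q3]□aaaa#aaaa

No transition is defined for δ(q3, □). By convention the machine halts and rejects.

Answer: Reject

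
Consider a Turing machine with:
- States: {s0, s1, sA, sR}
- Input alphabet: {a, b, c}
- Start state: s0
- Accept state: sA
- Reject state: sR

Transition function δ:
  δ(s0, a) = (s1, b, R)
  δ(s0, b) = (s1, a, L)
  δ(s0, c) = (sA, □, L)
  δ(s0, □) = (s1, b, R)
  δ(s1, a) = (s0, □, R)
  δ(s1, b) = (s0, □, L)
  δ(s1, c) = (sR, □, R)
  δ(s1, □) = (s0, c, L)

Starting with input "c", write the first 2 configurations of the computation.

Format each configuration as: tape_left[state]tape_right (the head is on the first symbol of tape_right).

Transitions applied:
Step 1: δ(s0, c) = (sA, □, L)

The first 2 configurations are:
[s0]c ⊢ [sA]□□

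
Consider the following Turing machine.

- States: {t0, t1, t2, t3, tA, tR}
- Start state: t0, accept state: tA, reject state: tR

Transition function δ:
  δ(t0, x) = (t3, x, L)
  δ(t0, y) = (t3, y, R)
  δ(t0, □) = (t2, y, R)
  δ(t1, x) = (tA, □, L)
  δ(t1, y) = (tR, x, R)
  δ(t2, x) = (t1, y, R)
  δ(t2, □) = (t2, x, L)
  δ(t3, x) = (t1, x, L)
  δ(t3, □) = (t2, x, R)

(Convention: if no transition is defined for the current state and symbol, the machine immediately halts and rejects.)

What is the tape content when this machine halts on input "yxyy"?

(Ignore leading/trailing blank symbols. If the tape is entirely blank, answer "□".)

Execution trace:
Initial: [t0]yxyy
Step 1: δ(t0, y) = (t3, y, R) → y[t3]xyy
Step 2: δ(t3, x) = (t1, x, L) → [t1]yxyy
Step 3: δ(t1, y) = (tR, x, R) → x[tR]xyy

The machine reaches the reject state tR and halts.

Final tape (ignoring leading/trailing blanks): xxyy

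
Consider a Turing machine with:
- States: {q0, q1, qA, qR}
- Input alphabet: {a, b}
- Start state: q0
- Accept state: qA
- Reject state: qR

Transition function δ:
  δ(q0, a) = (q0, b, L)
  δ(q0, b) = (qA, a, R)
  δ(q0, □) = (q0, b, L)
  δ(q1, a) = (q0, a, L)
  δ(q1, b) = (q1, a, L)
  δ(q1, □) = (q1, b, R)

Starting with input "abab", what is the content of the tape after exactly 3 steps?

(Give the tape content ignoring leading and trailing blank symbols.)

Execution trace:
Initial: [q0]abab
Step 1: δ(q0, a) = (q0, b, L) → [q0]□bbab
Step 2: δ(q0, □) = (q0, b, L) → [q0]□bbbab
Step 3: δ(q0, □) = (q0, b, L) → [q0]□bbbbab

After 3 steps, the tape (ignoring leading/trailing blanks) is: bbbbab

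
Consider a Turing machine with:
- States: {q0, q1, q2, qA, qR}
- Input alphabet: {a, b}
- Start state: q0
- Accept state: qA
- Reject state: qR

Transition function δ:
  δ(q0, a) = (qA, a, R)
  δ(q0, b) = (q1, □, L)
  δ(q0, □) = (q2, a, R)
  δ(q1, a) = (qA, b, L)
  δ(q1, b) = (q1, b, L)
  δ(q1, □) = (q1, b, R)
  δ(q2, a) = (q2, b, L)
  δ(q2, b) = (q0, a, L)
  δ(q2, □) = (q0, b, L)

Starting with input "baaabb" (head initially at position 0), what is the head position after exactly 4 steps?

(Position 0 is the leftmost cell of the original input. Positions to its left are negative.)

Execution trace (head position shown):
Step 0: [q0]baaabb  (head at position 0)
Step 1: move left → [q1]□□aaabb  (head at position -1)
Step 2: move right → b[q1]□aaabb  (head at position 0)
Step 3: move right → bb[q1]aaabb  (head at position 1)
Step 4: move left → b[qA]bbaabb  (head at position 0)

After 4 steps, the head is at position 0.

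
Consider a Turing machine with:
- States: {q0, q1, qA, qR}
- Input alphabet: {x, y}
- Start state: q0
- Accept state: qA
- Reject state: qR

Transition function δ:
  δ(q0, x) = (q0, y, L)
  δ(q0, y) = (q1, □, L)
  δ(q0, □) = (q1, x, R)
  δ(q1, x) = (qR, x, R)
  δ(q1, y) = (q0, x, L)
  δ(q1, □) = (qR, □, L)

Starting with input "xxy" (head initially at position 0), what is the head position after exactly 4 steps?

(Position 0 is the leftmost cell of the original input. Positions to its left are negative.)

Execution trace (head position shown):
Step 0: [q0]xxy  (head at position 0)
Step 1: move left → [q0]□yxy  (head at position -1)
Step 2: move right → x[q1]yxy  (head at position 0)
Step 3: move left → [q0]xxxy  (head at position -1)
Step 4: move left → [q0]□yxxy  (head at position -2)

After 4 steps, the head is at position -2.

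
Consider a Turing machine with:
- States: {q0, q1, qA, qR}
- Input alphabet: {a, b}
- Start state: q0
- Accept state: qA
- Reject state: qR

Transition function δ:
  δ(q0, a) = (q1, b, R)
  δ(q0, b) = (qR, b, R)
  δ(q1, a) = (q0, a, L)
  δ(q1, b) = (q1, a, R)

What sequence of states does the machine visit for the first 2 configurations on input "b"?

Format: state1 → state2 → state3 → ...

Execution trace:
Initial: [q0]b
Step 1: δ(q0, b) = (qR, b, R) → b[qR]□

The machine reaches the reject state qR and halts.

State sequence: q0 → qR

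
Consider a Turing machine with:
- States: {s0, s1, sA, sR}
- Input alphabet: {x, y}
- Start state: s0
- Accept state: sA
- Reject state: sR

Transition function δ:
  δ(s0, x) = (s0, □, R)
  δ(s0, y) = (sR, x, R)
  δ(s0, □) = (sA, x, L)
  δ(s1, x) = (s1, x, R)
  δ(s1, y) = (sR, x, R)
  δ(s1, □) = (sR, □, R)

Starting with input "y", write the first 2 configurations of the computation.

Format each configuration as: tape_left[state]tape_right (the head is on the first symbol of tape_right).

Transitions applied:
Step 1: δ(s0, y) = (sR, x, R)

The first 2 configurations are:
[s0]y ⊢ x[sR]□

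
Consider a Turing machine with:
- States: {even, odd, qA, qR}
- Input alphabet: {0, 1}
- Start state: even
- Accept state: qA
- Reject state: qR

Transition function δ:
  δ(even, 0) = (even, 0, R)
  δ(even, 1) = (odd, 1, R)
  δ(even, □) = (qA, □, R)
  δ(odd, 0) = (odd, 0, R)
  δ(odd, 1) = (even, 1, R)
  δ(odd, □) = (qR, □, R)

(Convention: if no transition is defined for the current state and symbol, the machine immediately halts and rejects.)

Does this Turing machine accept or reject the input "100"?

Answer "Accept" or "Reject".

Execution trace:
Initial: [even]100
Step 1: δ(even, 1) = (odd, 1, R) → 1[odd]00
Step 2: δ(odd, 0) = (odd, 0, R) → 10[odd]0
Step 3: δ(odd, 0) = (odd, 0, R) → 100[odd]□
Step 4: δ(odd, □) = (qR, □, R) → 100□[qR]□

The machine reaches the reject state qR and halts.

Answer: Reject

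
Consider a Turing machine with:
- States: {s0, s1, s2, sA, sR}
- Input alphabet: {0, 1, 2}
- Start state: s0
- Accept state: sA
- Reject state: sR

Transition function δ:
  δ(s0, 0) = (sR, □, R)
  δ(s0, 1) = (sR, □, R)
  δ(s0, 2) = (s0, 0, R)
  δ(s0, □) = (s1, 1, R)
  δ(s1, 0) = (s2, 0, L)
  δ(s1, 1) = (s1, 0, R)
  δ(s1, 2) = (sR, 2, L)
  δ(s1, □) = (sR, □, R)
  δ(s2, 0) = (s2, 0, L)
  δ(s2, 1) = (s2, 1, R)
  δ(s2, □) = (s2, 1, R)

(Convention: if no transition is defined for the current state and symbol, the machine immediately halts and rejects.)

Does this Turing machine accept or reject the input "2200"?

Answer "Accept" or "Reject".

Execution trace:
Initial: [s0]2200
Step 1: δ(s0, 2) = (s0, 0, R) → 0[s0]200
Step 2: δ(s0, 2) = (s0, 0, R) → 00[s0]00
Step 3: δ(s0, 0) = (sR, □, R) → 00□[sR]0

The machine reaches the reject state sR and halts.

Answer: Reject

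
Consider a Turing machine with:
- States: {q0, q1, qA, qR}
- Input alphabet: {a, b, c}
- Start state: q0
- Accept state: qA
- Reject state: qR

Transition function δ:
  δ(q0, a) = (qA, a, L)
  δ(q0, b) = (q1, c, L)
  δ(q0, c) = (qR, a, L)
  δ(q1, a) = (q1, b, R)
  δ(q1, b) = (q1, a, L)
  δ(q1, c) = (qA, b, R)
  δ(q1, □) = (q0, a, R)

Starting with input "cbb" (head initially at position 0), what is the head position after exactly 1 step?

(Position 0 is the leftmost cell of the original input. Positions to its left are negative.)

Execution trace (head position shown):
Step 0: [q0]cbb  (head at position 0)
Step 1: move left → [qR]□abb  (head at position -1)

After 1 step, the head is at position -1.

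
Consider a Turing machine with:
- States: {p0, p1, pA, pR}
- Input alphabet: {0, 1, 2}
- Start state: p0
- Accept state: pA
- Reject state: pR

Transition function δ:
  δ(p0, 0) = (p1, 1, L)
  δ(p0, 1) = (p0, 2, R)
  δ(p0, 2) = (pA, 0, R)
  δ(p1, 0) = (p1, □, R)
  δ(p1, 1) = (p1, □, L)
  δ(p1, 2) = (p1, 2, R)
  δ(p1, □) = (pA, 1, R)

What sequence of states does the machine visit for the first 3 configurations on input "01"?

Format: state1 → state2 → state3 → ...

Execution trace:
Initial: [p0]01
Step 1: δ(p0, 0) = (p1, 1, L) → [p1]□11
Step 2: δ(p1, □) = (pA, 1, R) → 1[pA]11

The machine reaches the accept state pA and halts.

State sequence: p0 → p1 → pA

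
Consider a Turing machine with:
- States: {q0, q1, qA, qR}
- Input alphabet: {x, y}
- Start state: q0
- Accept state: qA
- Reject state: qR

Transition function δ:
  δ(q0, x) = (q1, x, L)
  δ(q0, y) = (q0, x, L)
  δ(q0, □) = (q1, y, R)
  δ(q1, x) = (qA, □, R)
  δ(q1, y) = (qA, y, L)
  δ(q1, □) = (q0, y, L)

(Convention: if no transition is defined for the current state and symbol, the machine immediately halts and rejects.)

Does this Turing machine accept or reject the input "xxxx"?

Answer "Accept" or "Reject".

Execution trace:
Initial: [q0]xxxx
Step 1: δ(q0, x) = (q1, x, L) → [q1]□xxxx
Step 2: δ(q1, □) = (q0, y, L) → [q0]□yxxxx
Step 3: δ(q0, □) = (q1, y, R) → y[q1]yxxxx
Step 4: δ(q1, y) = (qA, y, L) → [qA]yyxxxx

The machine reaches the accept state qA and halts.

Answer: Accept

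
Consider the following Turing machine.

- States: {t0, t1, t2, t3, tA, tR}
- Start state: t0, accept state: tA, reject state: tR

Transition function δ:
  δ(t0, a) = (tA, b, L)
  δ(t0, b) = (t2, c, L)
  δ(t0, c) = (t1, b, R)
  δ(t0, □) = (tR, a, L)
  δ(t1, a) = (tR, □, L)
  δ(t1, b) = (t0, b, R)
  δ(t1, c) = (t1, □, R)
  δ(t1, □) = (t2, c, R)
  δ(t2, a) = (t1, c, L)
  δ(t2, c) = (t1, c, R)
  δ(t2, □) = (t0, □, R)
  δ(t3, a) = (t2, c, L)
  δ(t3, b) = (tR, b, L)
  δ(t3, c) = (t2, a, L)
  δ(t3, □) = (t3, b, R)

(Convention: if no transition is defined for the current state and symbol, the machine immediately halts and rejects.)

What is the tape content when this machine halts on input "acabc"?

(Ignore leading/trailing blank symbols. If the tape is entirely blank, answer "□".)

Execution trace:
Initial: [t0]acabc
Step 1: δ(t0, a) = (tA, b, L) → [tA]□bcabc

The machine reaches the accept state tA and halts.

Final tape (ignoring leading/trailing blanks): bcabc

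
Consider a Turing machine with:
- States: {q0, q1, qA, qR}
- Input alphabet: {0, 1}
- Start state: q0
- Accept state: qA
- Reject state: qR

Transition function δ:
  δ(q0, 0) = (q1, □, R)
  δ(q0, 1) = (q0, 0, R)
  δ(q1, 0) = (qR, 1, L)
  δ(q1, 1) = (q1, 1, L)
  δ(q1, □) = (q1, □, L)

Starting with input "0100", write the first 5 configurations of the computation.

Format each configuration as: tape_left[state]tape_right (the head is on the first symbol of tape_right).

Transitions applied:
Step 1: δ(q0, 0) = (q1, □, R)
Step 2: δ(q1, 1) = (q1, 1, L)
Step 3: δ(q1, □) = (q1, □, L)
Step 4: δ(q1, □) = (q1, □, L)

The first 5 configurations are:
[q0]0100 ⊢ □[q1]100 ⊢ [q1]□100 ⊢ [q1]□□100 ⊢ [q1]□□□100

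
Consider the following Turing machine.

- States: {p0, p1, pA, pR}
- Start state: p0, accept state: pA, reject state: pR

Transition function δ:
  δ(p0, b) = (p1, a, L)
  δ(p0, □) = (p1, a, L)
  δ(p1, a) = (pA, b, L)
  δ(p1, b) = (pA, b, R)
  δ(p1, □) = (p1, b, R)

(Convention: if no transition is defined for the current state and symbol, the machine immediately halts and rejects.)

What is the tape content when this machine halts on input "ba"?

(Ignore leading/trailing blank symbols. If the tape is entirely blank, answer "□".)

Execution trace:
Initial: [p0]ba
Step 1: δ(p0, b) = (p1, a, L) → [p1]□aa
Step 2: δ(p1, □) = (p1, b, R) → b[p1]aa
Step 3: δ(p1, a) = (pA, b, L) → [pA]bba

The machine reaches the accept state pA and halts.

Final tape (ignoring leading/trailing blanks): bba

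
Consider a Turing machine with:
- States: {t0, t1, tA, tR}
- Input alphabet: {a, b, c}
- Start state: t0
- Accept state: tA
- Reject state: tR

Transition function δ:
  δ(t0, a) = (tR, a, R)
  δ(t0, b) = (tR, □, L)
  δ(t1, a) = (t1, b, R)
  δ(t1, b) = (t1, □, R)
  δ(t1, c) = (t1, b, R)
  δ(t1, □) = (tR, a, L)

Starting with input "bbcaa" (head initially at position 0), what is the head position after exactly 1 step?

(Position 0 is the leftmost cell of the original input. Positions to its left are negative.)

Execution trace (head position shown):
Step 0: [t0]bbcaa  (head at position 0)
Step 1: move left → [tR]□□bcaa  (head at position -1)

After 1 step, the head is at position -1.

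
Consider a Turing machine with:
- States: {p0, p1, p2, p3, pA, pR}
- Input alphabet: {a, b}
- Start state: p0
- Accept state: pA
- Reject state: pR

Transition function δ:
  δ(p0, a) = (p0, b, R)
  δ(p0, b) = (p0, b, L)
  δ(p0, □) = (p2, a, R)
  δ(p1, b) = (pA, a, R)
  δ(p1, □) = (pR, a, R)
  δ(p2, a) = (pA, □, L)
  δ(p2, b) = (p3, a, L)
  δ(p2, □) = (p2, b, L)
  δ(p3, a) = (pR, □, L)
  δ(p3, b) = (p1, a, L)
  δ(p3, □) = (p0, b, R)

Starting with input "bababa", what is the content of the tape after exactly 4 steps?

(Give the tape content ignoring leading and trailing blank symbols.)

Execution trace:
Initial: [p0]bababa
Step 1: δ(p0, b) = (p0, b, L) → [p0]□bababa
Step 2: δ(p0, □) = (p2, a, R) → a[p2]bababa
Step 3: δ(p2, b) = (p3, a, L) → [p3]aaababa
Step 4: δ(p3, a) = (pR, □, L) → [pR]□□aababa

The machine reaches the reject state pR and halts.

After 4 steps, the tape (ignoring leading/trailing blanks) is: aababa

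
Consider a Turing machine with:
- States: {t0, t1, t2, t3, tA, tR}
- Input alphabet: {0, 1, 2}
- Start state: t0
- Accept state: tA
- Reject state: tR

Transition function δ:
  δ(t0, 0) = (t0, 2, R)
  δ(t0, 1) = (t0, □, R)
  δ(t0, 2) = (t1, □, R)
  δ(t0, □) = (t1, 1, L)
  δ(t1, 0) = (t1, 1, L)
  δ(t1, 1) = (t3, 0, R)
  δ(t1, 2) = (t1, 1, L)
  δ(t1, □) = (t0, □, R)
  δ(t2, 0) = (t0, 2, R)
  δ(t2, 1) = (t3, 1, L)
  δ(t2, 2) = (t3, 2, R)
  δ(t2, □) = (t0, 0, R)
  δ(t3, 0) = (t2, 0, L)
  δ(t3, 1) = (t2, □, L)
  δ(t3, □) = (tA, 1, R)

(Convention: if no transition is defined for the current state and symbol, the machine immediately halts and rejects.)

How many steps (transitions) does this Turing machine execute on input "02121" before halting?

Execution trace:
Initial: [t0]02121
Step 1: δ(t0, 0) = (t0, 2, R) → 2[t0]2121
Step 2: δ(t0, 2) = (t1, □, R) → 2□[t1]121
Step 3: δ(t1, 1) = (t3, 0, R) → 2□0[t3]21

No transition is defined for δ(t3, 2). By convention the machine halts and rejects.

The machine executed 3 steps before halting.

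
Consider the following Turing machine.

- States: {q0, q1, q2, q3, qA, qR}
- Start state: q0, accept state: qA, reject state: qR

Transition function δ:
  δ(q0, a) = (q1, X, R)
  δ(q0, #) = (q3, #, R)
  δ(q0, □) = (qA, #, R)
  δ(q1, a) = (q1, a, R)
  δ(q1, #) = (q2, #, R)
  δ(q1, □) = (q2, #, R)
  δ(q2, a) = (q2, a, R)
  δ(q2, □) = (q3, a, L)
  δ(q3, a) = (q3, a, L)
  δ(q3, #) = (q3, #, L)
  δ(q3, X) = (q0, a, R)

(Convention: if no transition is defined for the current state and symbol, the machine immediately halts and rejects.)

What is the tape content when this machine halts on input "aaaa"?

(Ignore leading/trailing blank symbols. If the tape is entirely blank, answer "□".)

Execution trace:
Initial: [q0]aaaa
Step 1: δ(q0, a) = (q1, X, R) → X[q1]aaa
Step 2: δ(q1, a) = (q1, a, R) → Xa[q1]aa
Step 3: δ(q1, a) = (q1, a, R) → Xaa[q1]a
Step 4: δ(q1, a) = (q1, a, R) → Xaaa[q1]□
Step 5: δ(q1, □) = (q2, #, R) → Xaaa#[q2]□
Step 6: δ(q2, □) = (q3, a, L) → Xaaa[q3]#a
Step 7: δ(q3, #) = (q3, #, L) → Xaa[q3]a#a
Step 8: δ(q3, a) = (q3, a, L) → Xa[q3]aa#a
Step 9: δ(q3, a) = (q3, a, L) → X[q3]aaa#a
Step 10: δ(q3, a) = (q3, a, L) → [q3]Xaaa#a
Step 11: δ(q3, X) = (q0, a, R) → a[q0]aaa#a
Step 12: δ(q0, a) = (q1, X, R) → aX[q1]aa#a
Step 13: δ(q1, a) = (q1, a, R) → aXa[q1]a#a
Step 14: δ(q1, a) = (q1, a, R) → aXaa[q1]#a
Step 15: δ(q1, #) = (q2, #, R) → aXaa#[q2]a
Step 16: δ(q2, a) = (q2, a, R) → aXaa#a[q2]□
Step 17: δ(q2, □) = (q3, a, L) → aXaa#[q3]aa
Step 18: δ(q3, a) = (q3, a, L) → aXaa[q3]#aa
Step 19: δ(q3, #) = (q3, #, L) → aXa[q3]a#aa
Step 20: δ(q3, a) = (q3, a, L) → aX[q3]aa#aa
Step 21: δ(q3, a) = (q3, a, L) → a[q3]Xaa#aa
Step 22: δ(q3, X) = (q0, a, R) → aa[q0]aa#aa
Step 23: δ(q0, a) = (q1, X, R) → aaX[q1]a#aa
Step 24: δ(q1, a) = (q1, a, R) → aaXa[q1]#aa
Step 25: δ(q1, #) = (q2, #, R) → aaXa#[q2]aa
Step 26: δ(q2, a) = (q2, a, R) → aaXa#a[q2]a
Step 27: δ(q2, a) = (q2, a, R) → aaXa#aa[q2]□
Step 28: δ(q2, □) = (q3, a, L) → aaXa#a[q3]aa
Step 29: δ(q3, a) = (q3, a, L) → aaXa#[q3]aaa
Step 30: δ(q3, a) = (q3, a, L) → aaXa[q3]#aaa
Step 31: δ(q3, #) = (q3, #, L) → aaX[q3]a#aaa
Step 32: δ(q3, a) = (q3, a, L) → aa[q3]Xa#aaa
Step 33: δ(q3, X) = (q0, a, R) → aaa[q0]a#aaa
Step 34: δ(q0, a) = (q1, X, R) → aaaX[q1]#aaa
Step 35: δ(q1, #) = (q2, #, R) → aaaX#[q2]aaa
Step 36: δ(q2, a) = (q2, a, R) → aaaX#a[q2]aa
Step 37: δ(q2, a) = (q2, a, R) → aaaX#aa[q2]a
Step 38: δ(q2, a) = (q2, a, R) → aaaX#aaa[q2]□
Step 39: δ(q2, □) = (q3, a, L) → aaaX#aa[q3]aa
Step 40: δ(q3, a) = (q3, a, L) → aaaX#a[q3]aaa
Step 41: δ(q3, a) = (q3, a, L) → aaaX#[q3]aaaa
Step 42: δ(q3, a) = (q3, a, L) → aaaX[q3]#aaaa
Step 43: δ(q3, #) = (q3, #, L) → aaa[q3]X#aaaa
Step 44: δ(q3, X) = (q0, a, R) → aaaa[q0]#aaaa
Step 45: δ(q0, #) = (q3, #, R) → aaaa#[q3]aaaa
Step 46: δ(q3, a) = (q3, a, L) → aaaa[q3]#aaaa
Step 47: δ(q3, #) = (q3, #, L) → aaa[q3]a#aaaa
Step 48: δ(q3, a) = (q3, a, L) → aa[q3]aa#aaaa
Step 49: δ(q3, a) = (q3, a, L) → a[q3]aaa#aaaa
Step 50: δ(q3, a) = (q3, a, L) → [q3]aaaa#aaaa
Step 51: δ(q3, a) = (q3, a, L) → [q3]□aaaa#aaaa

No transition is defined for δ(q3, □). By convention the machine halts and rejects.

Final tape (ignoring leading/trailing blanks): aaaa#aaaa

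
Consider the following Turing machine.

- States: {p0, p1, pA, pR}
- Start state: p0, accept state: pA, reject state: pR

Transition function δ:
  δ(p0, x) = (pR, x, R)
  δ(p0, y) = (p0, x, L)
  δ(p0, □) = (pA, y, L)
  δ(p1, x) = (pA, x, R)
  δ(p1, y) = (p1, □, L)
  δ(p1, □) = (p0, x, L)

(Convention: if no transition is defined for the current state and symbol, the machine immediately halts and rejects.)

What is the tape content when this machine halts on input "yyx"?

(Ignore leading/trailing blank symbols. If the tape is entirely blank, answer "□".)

Execution trace:
Initial: [p0]yyx
Step 1: δ(p0, y) = (p0, x, L) → [p0]□xyx
Step 2: δ(p0, □) = (pA, y, L) → [pA]□yxyx

The machine reaches the accept state pA and halts.

Final tape (ignoring leading/trailing blanks): yxyx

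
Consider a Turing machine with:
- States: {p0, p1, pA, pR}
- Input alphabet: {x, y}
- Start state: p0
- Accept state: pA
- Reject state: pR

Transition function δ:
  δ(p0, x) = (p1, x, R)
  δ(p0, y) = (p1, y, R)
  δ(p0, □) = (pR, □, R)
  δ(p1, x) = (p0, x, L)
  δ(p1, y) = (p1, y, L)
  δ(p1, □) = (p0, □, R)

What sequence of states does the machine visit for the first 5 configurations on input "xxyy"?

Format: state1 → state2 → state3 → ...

Execution trace:
Initial: [p0]xxyy
Step 1: δ(p0, x) = (p1, x, R) → x[p1]xyy
Step 2: δ(p1, x) = (p0, x, L) → [p0]xxyy
Step 3: δ(p0, x) = (p1, x, R) → x[p1]xyy
Step 4: δ(p1, x) = (p0, x, L) → [p0]xxyy

State sequence: p0 → p1 → p0 → p1 → p0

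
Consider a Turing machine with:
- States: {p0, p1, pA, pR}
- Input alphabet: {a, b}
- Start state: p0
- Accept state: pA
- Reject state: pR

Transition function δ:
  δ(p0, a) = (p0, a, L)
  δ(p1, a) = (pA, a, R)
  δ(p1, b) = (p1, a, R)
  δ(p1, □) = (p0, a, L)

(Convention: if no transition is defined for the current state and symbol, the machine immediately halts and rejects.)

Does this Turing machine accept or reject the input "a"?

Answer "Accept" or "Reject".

Execution trace:
Initial: [p0]a
Step 1: δ(p0, a) = (p0, a, L) → [p0]□a

No transition is defined for δ(p0, □). By convention the machine halts and rejects.

Answer: Reject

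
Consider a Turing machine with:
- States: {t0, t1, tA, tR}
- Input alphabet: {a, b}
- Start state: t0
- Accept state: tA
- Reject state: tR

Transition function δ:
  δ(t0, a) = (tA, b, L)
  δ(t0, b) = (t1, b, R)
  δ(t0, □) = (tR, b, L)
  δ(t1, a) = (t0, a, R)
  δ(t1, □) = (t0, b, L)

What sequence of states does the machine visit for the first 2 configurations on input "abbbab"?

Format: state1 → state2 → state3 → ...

Execution trace:
Initial: [t0]abbbab
Step 1: δ(t0, a) = (tA, b, L) → [tA]□bbbbab

The machine reaches the accept state tA and halts.

State sequence: t0 → tA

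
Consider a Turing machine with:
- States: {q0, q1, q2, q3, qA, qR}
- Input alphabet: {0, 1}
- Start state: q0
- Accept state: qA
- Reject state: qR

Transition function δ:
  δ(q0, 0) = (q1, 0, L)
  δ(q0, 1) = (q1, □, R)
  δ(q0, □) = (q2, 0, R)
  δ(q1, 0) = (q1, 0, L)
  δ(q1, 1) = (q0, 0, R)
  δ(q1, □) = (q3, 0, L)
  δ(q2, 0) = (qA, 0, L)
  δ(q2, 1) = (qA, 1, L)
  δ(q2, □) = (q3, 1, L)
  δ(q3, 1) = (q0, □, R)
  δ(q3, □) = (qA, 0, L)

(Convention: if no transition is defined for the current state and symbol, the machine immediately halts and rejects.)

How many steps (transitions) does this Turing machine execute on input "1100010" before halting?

Execution trace:
Initial: [q0]1100010
Step 1: δ(q0, 1) = (q1, □, R) → □[q1]100010
Step 2: δ(q1, 1) = (q0, 0, R) → □0[q0]00010
Step 3: δ(q0, 0) = (q1, 0, L) → □[q1]000010
Step 4: δ(q1, 0) = (q1, 0, L) → [q1]□000010
Step 5: δ(q1, □) = (q3, 0, L) → [q3]□0000010
Step 6: δ(q3, □) = (qA, 0, L) → [qA]□00000010

The machine reaches the accept state qA and halts.

The machine executed 6 steps before halting.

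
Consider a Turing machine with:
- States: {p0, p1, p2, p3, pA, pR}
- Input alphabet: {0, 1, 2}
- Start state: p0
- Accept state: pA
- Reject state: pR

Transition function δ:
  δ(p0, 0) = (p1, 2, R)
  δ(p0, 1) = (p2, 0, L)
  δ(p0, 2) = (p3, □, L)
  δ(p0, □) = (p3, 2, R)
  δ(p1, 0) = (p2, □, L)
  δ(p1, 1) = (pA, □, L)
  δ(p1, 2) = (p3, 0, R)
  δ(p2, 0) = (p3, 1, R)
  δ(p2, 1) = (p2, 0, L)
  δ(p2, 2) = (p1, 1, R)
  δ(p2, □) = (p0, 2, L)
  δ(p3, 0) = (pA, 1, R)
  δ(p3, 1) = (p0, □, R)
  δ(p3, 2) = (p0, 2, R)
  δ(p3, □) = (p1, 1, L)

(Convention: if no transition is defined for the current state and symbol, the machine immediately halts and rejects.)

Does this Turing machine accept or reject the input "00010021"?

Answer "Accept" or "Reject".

Execution trace:
Initial: [p0]00010021
Step 1: δ(p0, 0) = (p1, 2, R) → 2[p1]0010021
Step 2: δ(p1, 0) = (p2, □, L) → [p2]2□010021
Step 3: δ(p2, 2) = (p1, 1, R) → 1[p1]□010021

No transition is defined for δ(p1, □). By convention the machine halts and rejects.

Answer: Reject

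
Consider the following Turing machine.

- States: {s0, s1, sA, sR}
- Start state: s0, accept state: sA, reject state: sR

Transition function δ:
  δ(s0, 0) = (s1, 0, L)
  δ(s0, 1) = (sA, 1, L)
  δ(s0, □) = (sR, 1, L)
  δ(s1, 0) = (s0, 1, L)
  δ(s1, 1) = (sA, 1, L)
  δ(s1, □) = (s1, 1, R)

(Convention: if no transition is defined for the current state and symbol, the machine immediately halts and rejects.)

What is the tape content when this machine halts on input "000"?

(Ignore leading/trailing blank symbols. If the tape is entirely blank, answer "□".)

Execution trace:
Initial: [s0]000
Step 1: δ(s0, 0) = (s1, 0, L) → [s1]□000
Step 2: δ(s1, □) = (s1, 1, R) → 1[s1]000
Step 3: δ(s1, 0) = (s0, 1, L) → [s0]1100
Step 4: δ(s0, 1) = (sA, 1, L) → [sA]□1100

The machine reaches the accept state sA and halts.

Final tape (ignoring leading/trailing blanks): 1100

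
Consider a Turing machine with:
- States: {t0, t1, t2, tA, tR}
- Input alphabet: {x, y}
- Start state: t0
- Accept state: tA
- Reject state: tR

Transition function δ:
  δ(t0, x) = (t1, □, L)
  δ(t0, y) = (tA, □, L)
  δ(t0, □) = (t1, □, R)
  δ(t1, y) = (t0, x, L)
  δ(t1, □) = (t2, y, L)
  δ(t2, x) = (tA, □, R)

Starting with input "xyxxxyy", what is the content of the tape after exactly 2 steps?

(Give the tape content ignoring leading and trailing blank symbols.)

Execution trace:
Initial: [t0]xyxxxyy
Step 1: δ(t0, x) = (t1, □, L) → [t1]□□yxxxyy
Step 2: δ(t1, □) = (t2, y, L) → [t2]□y□yxxxyy

No transition is defined for δ(t2, □). By convention the machine halts and rejects.

After 2 steps, the tape (ignoring leading/trailing blanks) is: y□yxxxyy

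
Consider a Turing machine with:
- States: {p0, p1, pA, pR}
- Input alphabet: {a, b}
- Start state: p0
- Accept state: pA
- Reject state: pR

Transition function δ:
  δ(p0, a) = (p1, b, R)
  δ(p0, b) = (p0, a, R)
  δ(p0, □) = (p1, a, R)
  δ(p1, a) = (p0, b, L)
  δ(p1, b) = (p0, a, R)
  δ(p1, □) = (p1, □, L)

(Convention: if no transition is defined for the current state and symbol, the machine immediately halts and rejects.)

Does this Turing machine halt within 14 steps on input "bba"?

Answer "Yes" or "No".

Execution trace:
Initial: [p0]bba
Step 1: δ(p0, b) = (p0, a, R) → a[p0]ba
Step 2: δ(p0, b) = (p0, a, R) → aa[p0]a
Step 3: δ(p0, a) = (p1, b, R) → aab[p1]□
Step 4: δ(p1, □) = (p1, □, L) → aa[p1]b□
Step 5: δ(p1, b) = (p0, a, R) → aaa[p0]□
Step 6: δ(p0, □) = (p1, a, R) → aaaa[p1]□
Step 7: δ(p1, □) = (p1, □, L) → aaa[p1]a□
Step 8: δ(p1, a) = (p0, b, L) → aa[p0]ab□
Step 9: δ(p0, a) = (p1, b, R) → aab[p1]b□
Step 10: δ(p1, b) = (p0, a, R) → aaba[p0]□
Step 11: δ(p0, □) = (p1, a, R) → aabaa[p1]□
Step 12: δ(p1, □) = (p1, □, L) → aaba[p1]a□
Step 13: δ(p1, a) = (p0, b, L) → aab[p0]ab□
Step 14: δ(p0, a) = (p1, b, R) → aabb[p1]b□

The machine has not reached a halting state after 14 steps.
The machine did not halt within the 14-step bound.

Answer: No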